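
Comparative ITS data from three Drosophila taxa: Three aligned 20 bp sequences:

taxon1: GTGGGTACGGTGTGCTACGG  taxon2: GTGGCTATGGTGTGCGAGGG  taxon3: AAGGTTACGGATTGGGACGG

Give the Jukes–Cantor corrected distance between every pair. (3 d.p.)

d(taxon1,taxon2) = 0.233, d(taxon1,taxon3) = 0.471, d(taxon2,taxon3) = 0.572

taxon1–taxon2: 4/20 sites differ → p = 0.2, d = −0.75 ln(1 − 0.266667) = 0.232617 ≈ 0.233.
taxon1–taxon3: 7/20 sites differ → p = 0.35, d = −0.75 ln(1 − 0.466667) = 0.471457 ≈ 0.471.
taxon2–taxon3: 8/20 sites differ → p = 0.4, d = −0.75 ln(1 − 0.533333) = 0.571605 ≈ 0.572.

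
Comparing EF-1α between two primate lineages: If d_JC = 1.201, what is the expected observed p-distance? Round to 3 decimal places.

0.599

p = (3/4)(1 − e^(−4d/3)) = 0.75 × (1 − e^(-1.601333)) = 0.75 × (1 − 0.201628) = 0.598779.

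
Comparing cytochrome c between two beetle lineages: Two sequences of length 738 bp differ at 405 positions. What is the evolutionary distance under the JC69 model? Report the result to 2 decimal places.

0.99

p = 405/738 ≈ 0.54878.
d = −(3/4) ln(1 − 4p/3) = −0.75 ln(1 − 0.731707) = −0.75 ln(0.268293)
  = −0.75 × (-1.315676) = 0.986757 substitutions/site.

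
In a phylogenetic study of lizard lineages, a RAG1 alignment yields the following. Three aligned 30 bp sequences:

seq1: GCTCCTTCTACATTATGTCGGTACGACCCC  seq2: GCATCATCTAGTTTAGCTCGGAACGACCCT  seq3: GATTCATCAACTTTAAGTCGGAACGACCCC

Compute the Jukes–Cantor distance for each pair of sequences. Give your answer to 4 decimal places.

d(seq1,seq2) = 0.3831, d(seq1,seq3) = 0.2795, d(seq2,seq3) = 0.2795

seq1–seq2: 9/30 sites differ → p = 0.3, d = −0.75 ln(1 − 0.4) = 0.383119 ≈ 0.3831.
seq1–seq3: 7/30 sites differ → p ≈ 0.233333, d = −0.75 ln(1 − 0.311111) = 0.279506 ≈ 0.2795.
seq2–seq3: 7/30 sites differ → p ≈ 0.233333, d = −0.75 ln(1 − 0.311111) = 0.279506 ≈ 0.2795.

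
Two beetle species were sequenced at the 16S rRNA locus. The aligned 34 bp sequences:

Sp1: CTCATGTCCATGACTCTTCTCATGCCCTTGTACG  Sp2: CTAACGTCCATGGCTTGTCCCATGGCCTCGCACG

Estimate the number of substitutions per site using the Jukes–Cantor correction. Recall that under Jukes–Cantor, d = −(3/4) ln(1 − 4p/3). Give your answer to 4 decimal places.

0.3265

The sequences differ at 9 of 34 sites (3, 5, 13, 16, 17, 20, 25, 29, 31), so p = 9/34 ≈ 0.264706.
d = −(3/4) ln(1 − 4p/3) = −0.75 ln(1 − 0.352941) = −0.75 ln(0.647059)
  = −0.75 × (-0.435318) = 0.326489 substitutions/site.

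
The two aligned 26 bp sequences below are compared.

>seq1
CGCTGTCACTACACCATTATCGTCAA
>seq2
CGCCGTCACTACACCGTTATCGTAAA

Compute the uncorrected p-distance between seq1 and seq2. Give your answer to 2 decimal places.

The sequences differ at 3 of 26 positions (sites 4, 16, 24).
p = 3/26 = 0.115384… ≈ 0.12 (to 2 d.p.).

0.12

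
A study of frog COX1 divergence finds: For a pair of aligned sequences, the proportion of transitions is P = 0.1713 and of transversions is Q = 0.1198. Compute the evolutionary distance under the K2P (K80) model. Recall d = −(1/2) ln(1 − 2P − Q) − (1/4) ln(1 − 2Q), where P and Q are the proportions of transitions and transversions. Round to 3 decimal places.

Under the Kimura two-parameter model, d = −½ ln(1 − 2P − Q) − ¼ ln(1 − 2Q).
1 − 2P − Q = 0.5376, giving −½ ln(0.5376) = 0.310320.
1 − 2Q = 0.7604, giving −¼ ln(0.7604) = 0.068478.
d = 0.310320 + 0.068478 = 0.378798.

0.379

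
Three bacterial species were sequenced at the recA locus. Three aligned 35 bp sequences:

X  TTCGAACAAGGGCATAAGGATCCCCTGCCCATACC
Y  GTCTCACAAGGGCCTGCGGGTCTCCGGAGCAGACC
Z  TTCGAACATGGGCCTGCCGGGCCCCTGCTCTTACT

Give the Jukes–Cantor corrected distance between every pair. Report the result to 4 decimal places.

d(X,Y) = 0.4582, d(X,Z) = 0.3597, d(Y,Z) = 0.5128

X–Y: 12/35 sites differ → p ≈ 0.342857, d = −0.75 ln(1 − 0.457143) = 0.458182 ≈ 0.4582.
X–Z: 10/35 sites differ → p ≈ 0.285714, d = −0.75 ln(1 − 0.380952) = 0.359679 ≈ 0.3597.
Y–Z: 13/35 sites differ → p ≈ 0.371429, d = −0.75 ln(1 − 0.495239) = 0.512753 ≈ 0.5128.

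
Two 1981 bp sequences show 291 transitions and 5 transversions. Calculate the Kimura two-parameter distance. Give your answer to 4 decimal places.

P = 291/1981 ≈ 0.146896 and Q = 5/1981 ≈ 0.002524.
Under the Kimura two-parameter model, d = −½ ln(1 − 2P − Q) − ¼ ln(1 − 2Q).
1 − 2P − Q = 0.703684, giving −½ ln(0.703684) = 0.175713.
1 − 2Q = 0.994952, giving −¼ ln(0.994952) = 0.001265.
d = 0.175713 + 0.001265 = 0.176978.

0.1770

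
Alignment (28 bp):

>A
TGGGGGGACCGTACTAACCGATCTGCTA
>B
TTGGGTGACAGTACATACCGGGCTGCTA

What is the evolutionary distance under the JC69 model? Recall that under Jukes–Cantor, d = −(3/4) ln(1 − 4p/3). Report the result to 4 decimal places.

The sequences differ at 7 of 28 sites (2, 6, 10, 15, 16, 21, 22), so p = 7/28 = 0.25.
d = −(3/4) ln(1 − 4p/3) = −0.75 ln(1 − 0.333333) = −0.75 ln(0.666667)
  = −0.75 × (-0.405465) = 0.304099 substitutions/site.

0.3041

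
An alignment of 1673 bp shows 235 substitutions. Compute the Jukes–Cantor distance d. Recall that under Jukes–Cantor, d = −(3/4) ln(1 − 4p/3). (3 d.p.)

p = 235/1673 ≈ 0.140466.
d = −(3/4) ln(1 − 4p/3) = −0.75 ln(1 − 0.187288) = −0.75 ln(0.812712)
  = −0.75 × (-0.207378) = 0.155534 substitutions/site.

0.156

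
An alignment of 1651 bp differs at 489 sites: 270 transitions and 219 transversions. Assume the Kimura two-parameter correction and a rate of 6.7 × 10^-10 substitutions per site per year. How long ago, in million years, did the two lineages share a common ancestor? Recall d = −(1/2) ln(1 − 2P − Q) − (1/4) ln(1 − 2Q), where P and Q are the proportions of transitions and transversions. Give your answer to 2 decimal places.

P = 270/1651 ≈ 0.163537 and Q = 219/1651 ≈ 0.132647.
Under the Kimura two-parameter model, d = −½ ln(1 − 2P − Q) − ¼ ln(1 − 2Q).
1 − 2P − Q = 0.540279, giving −½ ln(0.540279) = 0.307835.
1 − 2Q = 0.734706, giving −¼ ln(0.734706) = 0.077071.
d = 0.307835 + 0.077071 = 0.384906.
Under a molecular clock d = 2μt, so t = d/(2μ) = 0.384906 / (2 × 6.7 × 10^-10) = 287.24 million years.

287.24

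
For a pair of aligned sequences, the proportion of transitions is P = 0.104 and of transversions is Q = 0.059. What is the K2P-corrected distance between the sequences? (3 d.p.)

Under the Kimura two-parameter model, d = −½ ln(1 − 2P − Q) − ¼ ln(1 − 2Q).
1 − 2P − Q = 0.733, giving −½ ln(0.733) = 0.155305.
1 − 2Q = 0.882, giving −¼ ln(0.882) = 0.031391.
d = 0.155305 + 0.031391 = 0.186696.

0.187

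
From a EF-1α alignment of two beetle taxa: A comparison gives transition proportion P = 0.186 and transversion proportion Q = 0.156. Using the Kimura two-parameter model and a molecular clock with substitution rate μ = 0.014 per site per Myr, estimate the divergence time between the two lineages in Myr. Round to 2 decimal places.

16.75

Under the Kimura two-parameter model, d = −½ ln(1 − 2P − Q) − ¼ ln(1 − 2Q).
1 − 2P − Q = 0.472, giving −½ ln(0.472) = 0.375388.
1 − 2Q = 0.688, giving −¼ ln(0.688) = 0.093492.
d = 0.375388 + 0.093492 = 0.468880.
Under a molecular clock d = 2μt, so t = d/(2μ) = 0.468880 / (2 × 0.014) = 16.75 Myr.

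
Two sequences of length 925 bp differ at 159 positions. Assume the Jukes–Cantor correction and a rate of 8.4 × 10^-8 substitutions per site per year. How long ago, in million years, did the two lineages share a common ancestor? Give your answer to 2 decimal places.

1.16

p = 159/925 ≈ 0.171892.
d = −(3/4) ln(1 − 4p/3) = −0.75 ln(1 − 0.229189) = −0.75 ln(0.770811)
  = −0.75 × (-0.260312) = 0.195234 substitutions/site.
Under a molecular clock d = 2μt, so t = d/(2μ) = 0.195234 / (2 × 8.4 × 10^-8) = 1.16 million years.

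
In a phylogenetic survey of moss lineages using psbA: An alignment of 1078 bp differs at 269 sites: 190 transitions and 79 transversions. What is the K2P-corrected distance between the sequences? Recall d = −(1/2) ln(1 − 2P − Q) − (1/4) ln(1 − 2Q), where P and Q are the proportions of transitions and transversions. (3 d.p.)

0.317

P = 190/1078 ≈ 0.176252 and Q = 79/1078 ≈ 0.073284.
Under the Kimura two-parameter model, d = −½ ln(1 − 2P − Q) − ¼ ln(1 − 2Q).
1 − 2P − Q = 0.574212, giving −½ ln(0.574212) = 0.277378.
1 − 2Q = 0.853432, giving −¼ ln(0.853432) = 0.039622.
d = 0.277378 + 0.039622 = 0.317000.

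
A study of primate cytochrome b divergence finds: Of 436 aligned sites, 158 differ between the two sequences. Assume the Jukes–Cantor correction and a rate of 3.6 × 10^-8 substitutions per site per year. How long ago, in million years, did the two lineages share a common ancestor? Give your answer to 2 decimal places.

p = 158/436 ≈ 0.362385.
d = −(3/4) ln(1 − 4p/3) = −0.75 ln(1 − 0.48318) = −0.75 ln(0.51682)
  = −0.75 × (-0.660061) = 0.495046 substitutions/site.
Under a molecular clock d = 2μt, so t = d/(2μ) = 0.495046 / (2 × 3.6 × 10^-8) = 6.88 million years.

6.88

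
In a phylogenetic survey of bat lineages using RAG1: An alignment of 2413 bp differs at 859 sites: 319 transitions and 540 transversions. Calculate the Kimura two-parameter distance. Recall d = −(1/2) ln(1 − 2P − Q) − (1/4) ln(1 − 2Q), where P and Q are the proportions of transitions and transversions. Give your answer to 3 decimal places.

P = 319/2413 ≈ 0.132201 and Q = 540/2413 ≈ 0.223788.
Under the Kimura two-parameter model, d = −½ ln(1 − 2P − Q) − ¼ ln(1 − 2Q).
1 − 2P − Q = 0.51181, giving −½ ln(0.51181) = 0.334901.
1 − 2Q = 0.552424, giving −¼ ln(0.552424) = 0.148360.
d = 0.334901 + 0.148360 = 0.483261.

0.483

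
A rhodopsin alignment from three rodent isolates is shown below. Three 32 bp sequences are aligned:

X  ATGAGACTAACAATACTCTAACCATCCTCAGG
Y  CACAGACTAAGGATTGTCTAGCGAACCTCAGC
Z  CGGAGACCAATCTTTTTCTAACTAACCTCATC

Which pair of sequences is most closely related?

Y and Z

X–Y: 11/32 differ, p = 0.344, d = 0.460.
X–Z: 12/32 differ, p = 0.375, d = 0.520.
Y–Z: 10/32 differ, p = 0.313, d = 0.404.
The smallest distance is between Y and Z.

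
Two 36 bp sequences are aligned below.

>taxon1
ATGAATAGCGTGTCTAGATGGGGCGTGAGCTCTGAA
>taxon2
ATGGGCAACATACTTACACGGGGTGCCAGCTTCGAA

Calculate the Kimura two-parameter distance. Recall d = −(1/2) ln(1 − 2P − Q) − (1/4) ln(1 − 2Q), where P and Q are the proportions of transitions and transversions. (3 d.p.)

0.781

Of 36 sites, 13 differences are transitions and 2 are transversions, so P = 13/36 ≈ 0.361111 and Q = 2/36 ≈ 0.055556.
Under the Kimura two-parameter model, d = −½ ln(1 − 2P − Q) − ¼ ln(1 − 2Q).
1 − 2P − Q = 0.222222, giving −½ ln(0.222222) = 0.752039.
1 − 2Q = 0.888888, giving −¼ ln(0.888888) = 0.029446.
d = 0.752039 + 0.029446 = 0.781485.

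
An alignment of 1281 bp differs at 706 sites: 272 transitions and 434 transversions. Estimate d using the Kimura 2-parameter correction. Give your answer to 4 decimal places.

P = 272/1281 ≈ 0.212334 and Q = 434/1281 ≈ 0.338798.
Under the Kimura two-parameter model, d = −½ ln(1 − 2P − Q) − ¼ ln(1 − 2Q).
1 − 2P − Q = 0.236534, giving −½ ln(0.236534) = 0.720832.
1 − 2Q = 0.322404, giving −¼ ln(0.322404) = 0.282987.
d = 0.720832 + 0.282987 = 1.003819.

1.0038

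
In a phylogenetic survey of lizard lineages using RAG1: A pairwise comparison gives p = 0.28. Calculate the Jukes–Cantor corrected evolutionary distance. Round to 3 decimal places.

0.351

d = −(3/4) ln(1 − 4p/3) = −0.75 ln(1 − 0.373333) = −0.75 ln(0.626667)
  = −0.75 × (-0.467340) = 0.350505 substitutions/site.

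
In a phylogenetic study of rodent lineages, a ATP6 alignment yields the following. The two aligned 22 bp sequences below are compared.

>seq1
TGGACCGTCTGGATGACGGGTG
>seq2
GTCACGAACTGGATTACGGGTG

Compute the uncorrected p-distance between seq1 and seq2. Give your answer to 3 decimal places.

The sequences differ at 7 of 22 positions (sites 1, 2, 3, 6, 7, 8, 15).
p = 7/22 = 0.318181… ≈ 0.318 (to 3 d.p.).

0.318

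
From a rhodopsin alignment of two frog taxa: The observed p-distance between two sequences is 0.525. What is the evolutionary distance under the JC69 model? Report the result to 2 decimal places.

0.90

d = −(3/4) ln(1 − 4p/3) = −0.75 ln(1 − 0.7) = −0.75 ln(0.3)
  = −0.75 × (-1.203973) = 0.902980 substitutions/site.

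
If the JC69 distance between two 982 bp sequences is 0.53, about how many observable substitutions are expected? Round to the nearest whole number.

Invert JC69: p = (3/4)(1 − e^(−4d/3)) = 0.75 × (1 − e^(-0.706667)) = 0.75 × (1 − 0.493286) = 0.380036.
Expected differing sites = pL ≈ 0.380036 × 982 = 373.195352 ≈ 373.

373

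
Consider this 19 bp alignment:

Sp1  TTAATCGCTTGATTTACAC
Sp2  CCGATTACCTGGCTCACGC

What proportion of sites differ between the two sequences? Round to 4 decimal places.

The sequences differ at 10 of 19 positions (sites 1, 2, 3, 6, 7, 9, 12, 13, 15, 18).
p = 10/19 = 0.526315… ≈ 0.5263 (to 4 d.p.).

0.5263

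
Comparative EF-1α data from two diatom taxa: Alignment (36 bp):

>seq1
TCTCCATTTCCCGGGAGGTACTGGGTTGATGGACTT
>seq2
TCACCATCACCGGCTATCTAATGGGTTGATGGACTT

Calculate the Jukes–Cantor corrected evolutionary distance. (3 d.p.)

The sequences differ at 9 of 36 sites (3, 8, 9, 12, 14, 15, 17, 18, 21), so p = 9/36 = 0.25.
d = −(3/4) ln(1 − 4p/3) = −0.75 ln(1 − 0.333333) = −0.75 ln(0.666667)
  = −0.75 × (-0.405465) = 0.304099 substitutions/site.

0.304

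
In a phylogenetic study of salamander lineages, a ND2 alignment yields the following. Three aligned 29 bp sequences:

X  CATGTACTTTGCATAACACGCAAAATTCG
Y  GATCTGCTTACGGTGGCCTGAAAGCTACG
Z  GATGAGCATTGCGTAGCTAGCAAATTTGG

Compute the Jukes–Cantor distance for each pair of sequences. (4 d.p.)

X–Y: 15/29 sites differ → p ≈ 0.517241, d = −0.75 ln(1 − 0.689655) = 0.877553 ≈ 0.8776.
X–Z: 10/29 sites differ → p ≈ 0.344828, d = −0.75 ln(1 − 0.459771) = 0.461822 ≈ 0.4618.
Y–Z: 14/29 sites differ → p ≈ 0.482759, d = −0.75 ln(1 − 0.643679) = 0.773942 ≈ 0.7739.

d(X,Y) = 0.8776, d(X,Z) = 0.4618, d(Y,Z) = 0.7739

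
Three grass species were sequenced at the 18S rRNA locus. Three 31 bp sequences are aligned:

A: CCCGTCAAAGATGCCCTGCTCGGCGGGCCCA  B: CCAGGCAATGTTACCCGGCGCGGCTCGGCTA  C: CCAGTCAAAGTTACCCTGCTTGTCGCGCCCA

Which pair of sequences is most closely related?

A–B: 11/31 differ, p = 0.355, d = 0.481.
A–C: 6/31 differ, p = 0.194, d = 0.224.
B–C: 9/31 differ, p = 0.290, d = 0.367.
The smallest distance is between A and C.

A and C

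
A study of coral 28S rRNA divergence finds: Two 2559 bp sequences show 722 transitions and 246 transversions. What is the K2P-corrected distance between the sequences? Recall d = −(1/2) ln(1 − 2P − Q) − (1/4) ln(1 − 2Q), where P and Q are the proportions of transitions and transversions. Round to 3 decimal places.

0.593

P = 722/2559 ≈ 0.282141 and Q = 246/2559 ≈ 0.096131.
Under the Kimura two-parameter model, d = −½ ln(1 − 2P − Q) − ¼ ln(1 − 2Q).
1 − 2P − Q = 0.339587, giving −½ ln(0.339587) = 0.540013.
1 − 2Q = 0.807738, giving −¼ ln(0.807738) = 0.053379.
d = 0.540013 + 0.053379 = 0.593392.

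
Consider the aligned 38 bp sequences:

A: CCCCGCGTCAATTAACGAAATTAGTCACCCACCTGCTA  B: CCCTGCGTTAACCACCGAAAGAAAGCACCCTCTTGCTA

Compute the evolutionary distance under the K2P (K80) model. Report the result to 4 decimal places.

0.3729

Of 38 sites, 6 differences are transitions and 5 are transversions, so P = 6/38 ≈ 0.157895 and Q = 5/38 ≈ 0.131579.
Under the Kimura two-parameter model, d = −½ ln(1 − 2P − Q) − ¼ ln(1 − 2Q).
1 − 2P − Q = 0.552631, giving −½ ln(0.552631) = 0.296532.
1 − 2Q = 0.736842, giving −¼ ln(0.736842) = 0.076345.
d = 0.296532 + 0.076345 = 0.372877.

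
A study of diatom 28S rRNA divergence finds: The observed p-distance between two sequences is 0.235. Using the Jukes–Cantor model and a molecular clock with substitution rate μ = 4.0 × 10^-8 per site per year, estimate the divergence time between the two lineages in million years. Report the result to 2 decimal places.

3.52

d = −(3/4) ln(1 − 4p/3) = −0.75 ln(1 − 0.313333) = −0.75 ln(0.686667)
  = −0.75 × (-0.375906) = 0.281930 substitutions/site.
Under a molecular clock d = 2μt, so t = d/(2μ) = 0.281930 / (2 × 4.0 × 10^-8) = 3.52 million years.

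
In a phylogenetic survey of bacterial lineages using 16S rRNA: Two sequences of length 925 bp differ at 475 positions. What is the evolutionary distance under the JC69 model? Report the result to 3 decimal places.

p = 475/925 ≈ 0.513514.
d = −(3/4) ln(1 − 4p/3) = −0.75 ln(1 − 0.684685) = −0.75 ln(0.315315)
  = −0.75 × (-1.154183) = 0.865637 substitutions/site.

0.866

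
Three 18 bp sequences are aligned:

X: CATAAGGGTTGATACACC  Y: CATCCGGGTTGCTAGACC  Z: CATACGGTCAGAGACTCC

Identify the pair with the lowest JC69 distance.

X–Y: 4/18 differ, p = 0.222, d = 0.264.
X–Z: 6/18 differ, p = 0.333, d = 0.441.
Y–Z: 8/18 differ, p = 0.444, d = 0.673.
The smallest distance is between X and Y.

X and Y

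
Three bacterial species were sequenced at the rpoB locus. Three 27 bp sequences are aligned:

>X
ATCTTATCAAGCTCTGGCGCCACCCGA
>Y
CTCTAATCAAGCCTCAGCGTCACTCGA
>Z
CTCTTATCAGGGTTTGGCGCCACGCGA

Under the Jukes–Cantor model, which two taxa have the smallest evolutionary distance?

X–Y: 8/27 differ, p = 0.296, d = 0.377.
X–Z: 5/27 differ, p = 0.185, d = 0.213.
Y–Z: 8/27 differ, p = 0.296, d = 0.377.
The smallest distance is between X and Z.

X and Z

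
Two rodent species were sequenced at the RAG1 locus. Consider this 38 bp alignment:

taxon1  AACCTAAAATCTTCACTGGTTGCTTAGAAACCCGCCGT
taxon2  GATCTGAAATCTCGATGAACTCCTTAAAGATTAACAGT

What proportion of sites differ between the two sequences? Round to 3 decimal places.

The sequences differ at 18 of 38 positions.
p = 18/38 = 0.473684… ≈ 0.474 (to 3 d.p.).

0.474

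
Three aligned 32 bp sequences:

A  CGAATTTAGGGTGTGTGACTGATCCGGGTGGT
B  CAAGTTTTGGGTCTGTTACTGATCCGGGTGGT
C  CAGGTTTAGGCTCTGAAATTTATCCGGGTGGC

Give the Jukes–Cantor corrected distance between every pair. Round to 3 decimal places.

A–B: 5/32 sites differ → p = 0.15625, d = −0.75 ln(1 − 0.208333) = 0.175211 ≈ 0.175.
A–C: 10/32 sites differ → p = 0.3125, d = −0.75 ln(1 − 0.416667) = 0.404248 ≈ 0.404.
B–C: 8/32 sites differ → p = 0.25, d = −0.75 ln(1 − 0.333333) = 0.304098 ≈ 0.304.

d(A,B) = 0.175, d(A,C) = 0.404, d(B,C) = 0.304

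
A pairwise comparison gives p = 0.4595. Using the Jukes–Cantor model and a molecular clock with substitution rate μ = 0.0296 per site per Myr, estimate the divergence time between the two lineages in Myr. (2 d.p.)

12.02

d = −(3/4) ln(1 − 4p/3) = −0.75 ln(1 − 0.612667) = −0.75 ln(0.387333)
  = −0.75 × (-0.948470) = 0.711353 substitutions/site.
Under a molecular clock d = 2μt, so t = d/(2μ) = 0.711353 / (2 × 0.0296) = 12.02 Myr.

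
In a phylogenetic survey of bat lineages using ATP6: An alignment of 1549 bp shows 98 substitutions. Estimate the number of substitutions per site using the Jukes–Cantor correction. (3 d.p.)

0.066

p = 98/1549 ≈ 0.063267.
d = −(3/4) ln(1 − 4p/3) = −0.75 ln(1 − 0.084356) = −0.75 ln(0.915644)
  = −0.75 × (-0.088128) = 0.066096 substitutions/site.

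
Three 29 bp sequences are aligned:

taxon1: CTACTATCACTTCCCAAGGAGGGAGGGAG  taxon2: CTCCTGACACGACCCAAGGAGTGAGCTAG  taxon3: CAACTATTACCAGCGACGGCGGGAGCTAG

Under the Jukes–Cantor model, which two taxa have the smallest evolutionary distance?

taxon1–taxon2: 8/29 differ, p = 0.276, d = 0.344.
taxon1–taxon3: 10/29 differ, p = 0.345, d = 0.462.
taxon2–taxon3: 11/29 differ, p = 0.379, d = 0.529.
The smallest distance is between taxon1 and taxon2.

taxon1 and taxon2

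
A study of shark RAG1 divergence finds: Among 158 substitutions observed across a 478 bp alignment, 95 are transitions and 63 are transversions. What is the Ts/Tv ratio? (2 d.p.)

1.51

R = 95/63 = 1.507936… ≈ 1.51 (to 2 d.p.).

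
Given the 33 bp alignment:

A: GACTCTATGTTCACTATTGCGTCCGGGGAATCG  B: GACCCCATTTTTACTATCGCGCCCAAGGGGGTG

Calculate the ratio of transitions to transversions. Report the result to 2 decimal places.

Transitions are A↔G and C↔T; transversions are all other mismatches.
Transitions: 10. Transversions: 2.
R = 10/2 = 5.00.

5.00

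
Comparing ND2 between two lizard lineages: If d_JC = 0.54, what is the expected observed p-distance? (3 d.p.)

0.385

p = (3/4)(1 − e^(−4d/3)) = 0.75 × (1 − e^(-0.72)) = 0.75 × (1 − 0.486752) = 0.384936.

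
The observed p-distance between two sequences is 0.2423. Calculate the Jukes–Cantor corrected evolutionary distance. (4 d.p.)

d = −(3/4) ln(1 − 4p/3) = −0.75 ln(1 − 0.323067) = −0.75 ln(0.676933)
  = −0.75 × (-0.390183) = 0.292637 substitutions/site.

0.2926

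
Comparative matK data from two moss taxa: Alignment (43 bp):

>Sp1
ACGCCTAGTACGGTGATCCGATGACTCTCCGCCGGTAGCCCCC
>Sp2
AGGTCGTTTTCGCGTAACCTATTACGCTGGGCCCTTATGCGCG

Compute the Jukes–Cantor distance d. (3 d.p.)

0.790

The sequences differ at 21 of 43 sites, so p = 21/43 ≈ 0.488372.
d = −(3/4) ln(1 − 4p/3) = −0.75 ln(1 − 0.651163) = −0.75 ln(0.348837)
  = −0.75 × (-1.053151) = 0.789863 substitutions/site.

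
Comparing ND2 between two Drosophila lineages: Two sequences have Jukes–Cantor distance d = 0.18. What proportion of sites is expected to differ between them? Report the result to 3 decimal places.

0.160

p = (3/4)(1 − e^(−4d/3)) = 0.75 × (1 − e^(-0.24)) = 0.75 × (1 − 0.786628) = 0.160029.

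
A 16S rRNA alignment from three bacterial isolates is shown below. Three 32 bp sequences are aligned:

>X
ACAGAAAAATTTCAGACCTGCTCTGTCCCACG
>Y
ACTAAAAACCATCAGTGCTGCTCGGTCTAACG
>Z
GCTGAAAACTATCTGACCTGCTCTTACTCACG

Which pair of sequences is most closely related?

X and Z

X–Y: 10/32 differ, p = 0.313, d = 0.404.
X–Z: 8/32 differ, p = 0.250, d = 0.304.
Y–Z: 10/32 differ, p = 0.313, d = 0.404.
The smallest distance is between X and Z.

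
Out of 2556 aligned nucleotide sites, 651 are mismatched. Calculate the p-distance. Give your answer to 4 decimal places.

p = 651/2556 = 0.254694… ≈ 0.2547 (to 4 d.p.).

0.2547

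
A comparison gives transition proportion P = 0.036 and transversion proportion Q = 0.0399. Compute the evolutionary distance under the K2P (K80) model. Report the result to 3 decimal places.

Under the Kimura two-parameter model, d = −½ ln(1 − 2P − Q) − ¼ ln(1 − 2Q).
1 − 2P − Q = 0.8881, giving −½ ln(0.8881) = 0.059335.
1 − 2Q = 0.9202, giving −¼ ln(0.9202) = 0.020791.
d = 0.059335 + 0.020791 = 0.080126.

0.080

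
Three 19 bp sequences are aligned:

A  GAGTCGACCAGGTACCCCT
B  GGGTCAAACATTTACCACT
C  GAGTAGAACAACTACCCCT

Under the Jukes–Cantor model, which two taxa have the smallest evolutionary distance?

A and C

A–B: 6/19 differ, p = 0.316, d = 0.410.
A–C: 4/19 differ, p = 0.211, d = 0.247.
B–C: 6/19 differ, p = 0.316, d = 0.410.
The smallest distance is between A and C.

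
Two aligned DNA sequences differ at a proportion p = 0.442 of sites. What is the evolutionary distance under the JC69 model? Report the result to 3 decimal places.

0.667

d = −(3/4) ln(1 − 4p/3) = −0.75 ln(1 − 0.589333) = −0.75 ln(0.410667)
  = −0.75 × (-0.889973) = 0.667480 substitutions/site.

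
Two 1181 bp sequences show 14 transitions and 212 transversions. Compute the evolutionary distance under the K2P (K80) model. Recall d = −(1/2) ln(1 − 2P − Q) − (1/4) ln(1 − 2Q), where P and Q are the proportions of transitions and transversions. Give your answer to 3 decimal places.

0.225

P = 14/1181 ≈ 0.011854 and Q = 212/1181 ≈ 0.179509.
Under the Kimura two-parameter model, d = −½ ln(1 − 2P − Q) − ¼ ln(1 − 2Q).
1 − 2P − Q = 0.796783, giving −½ ln(0.796783) = 0.113586.
1 − 2Q = 0.640982, giving −¼ ln(0.640982) = 0.111188.
d = 0.113586 + 0.111188 = 0.224774.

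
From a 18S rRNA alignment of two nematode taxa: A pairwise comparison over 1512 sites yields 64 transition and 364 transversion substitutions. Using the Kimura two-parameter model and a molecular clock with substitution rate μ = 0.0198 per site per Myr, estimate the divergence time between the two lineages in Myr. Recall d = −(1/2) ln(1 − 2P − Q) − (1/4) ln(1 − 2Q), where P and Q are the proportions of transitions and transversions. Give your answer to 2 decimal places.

P = 64/1512 ≈ 0.042328 and Q = 364/1512 ≈ 0.240741.
Under the Kimura two-parameter model, d = −½ ln(1 − 2P − Q) − ¼ ln(1 − 2Q).
1 − 2P − Q = 0.674603, giving −½ ln(0.674603) = 0.196815.
1 − 2Q = 0.518518, giving −¼ ln(0.518518) = 0.164195.
d = 0.196815 + 0.164195 = 0.361010.
Under a molecular clock d = 2μt, so t = d/(2μ) = 0.361010 / (2 × 0.0198) = 9.12 Myr.

9.12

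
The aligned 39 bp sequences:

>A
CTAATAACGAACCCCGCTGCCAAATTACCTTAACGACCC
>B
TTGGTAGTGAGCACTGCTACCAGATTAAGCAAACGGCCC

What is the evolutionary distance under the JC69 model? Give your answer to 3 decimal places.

0.539

The sequences differ at 15 of 39 sites, so p = 15/39 ≈ 0.384615.
d = −(3/4) ln(1 − 4p/3) = −0.75 ln(1 − 0.51282) = −0.75 ln(0.48718)
  = −0.75 × (-0.719122) = 0.539342 substitutions/site.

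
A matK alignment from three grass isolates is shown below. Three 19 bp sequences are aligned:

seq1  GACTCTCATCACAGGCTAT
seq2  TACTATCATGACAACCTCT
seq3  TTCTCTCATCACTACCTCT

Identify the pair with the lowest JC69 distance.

seq2 and seq3

seq1–seq2: 6/19 differ, p = 0.316, d = 0.410.
seq1–seq3: 6/19 differ, p = 0.316, d = 0.410.
seq2–seq3: 4/19 differ, p = 0.211, d = 0.247.
The smallest distance is between seq2 and seq3.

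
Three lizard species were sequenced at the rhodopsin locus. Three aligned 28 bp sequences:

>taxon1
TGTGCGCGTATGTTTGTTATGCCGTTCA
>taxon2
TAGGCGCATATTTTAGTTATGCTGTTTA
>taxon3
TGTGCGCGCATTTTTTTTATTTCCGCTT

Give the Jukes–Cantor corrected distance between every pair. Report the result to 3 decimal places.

taxon1–taxon2: 7/28 sites differ → p = 0.25, d = −0.75 ln(1 − 0.333333) = 0.304098 ≈ 0.304.
taxon1–taxon3: 10/28 sites differ → p ≈ 0.357143, d = −0.75 ln(1 − 0.476191) = 0.484971 ≈ 0.485.
taxon2–taxon3: 13/28 sites differ → p ≈ 0.464286, d = −0.75 ln(1 − 0.619048) = 0.723811 ≈ 0.724.

d(taxon1,taxon2) = 0.304, d(taxon1,taxon3) = 0.485, d(taxon2,taxon3) = 0.724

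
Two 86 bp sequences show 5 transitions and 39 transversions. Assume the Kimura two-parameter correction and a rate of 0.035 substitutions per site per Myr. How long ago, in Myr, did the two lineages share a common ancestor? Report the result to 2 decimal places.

14.51

P = 5/86 ≈ 0.05814 and Q = 39/86 ≈ 0.453488.
Under the Kimura two-parameter model, d = −½ ln(1 − 2P − Q) − ¼ ln(1 − 2Q).
1 − 2P − Q = 0.430232, giving −½ ln(0.430232) = 0.421715.
1 − 2Q = 0.093024, giving −¼ ln(0.093024) = 0.593724.
d = 0.421715 + 0.593724 = 1.015439.
Under a molecular clock d = 2μt, so t = d/(2μ) = 1.015439 / (2 × 0.035) = 14.51 Myr.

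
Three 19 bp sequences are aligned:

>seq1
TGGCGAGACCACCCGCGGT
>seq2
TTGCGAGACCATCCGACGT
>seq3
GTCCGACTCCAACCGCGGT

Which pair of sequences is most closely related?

seq1 and seq2

seq1–seq2: 4/19 differ, p = 0.211, d = 0.247.
seq1–seq3: 6/19 differ, p = 0.316, d = 0.410.
seq2–seq3: 7/19 differ, p = 0.368, d = 0.507.
The smallest distance is between seq1 and seq2.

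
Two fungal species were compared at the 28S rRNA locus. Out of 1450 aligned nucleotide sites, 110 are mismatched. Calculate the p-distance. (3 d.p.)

0.076

p = 110/1450 = 0.075862… ≈ 0.076 (to 3 d.p.).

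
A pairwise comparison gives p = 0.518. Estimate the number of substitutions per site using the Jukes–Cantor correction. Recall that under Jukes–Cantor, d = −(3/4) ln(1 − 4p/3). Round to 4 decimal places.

d = −(3/4) ln(1 − 4p/3) = −0.75 ln(1 − 0.690667) = −0.75 ln(0.309333)
  = −0.75 × (-1.173337) = 0.880003 substitutions/site.

0.8800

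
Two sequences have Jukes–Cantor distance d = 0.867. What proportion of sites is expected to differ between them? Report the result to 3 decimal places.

0.514

p = (3/4)(1 − e^(−4d/3)) = 0.75 × (1 − e^(-1.156)) = 0.75 × (1 − 0.314743) = 0.513943.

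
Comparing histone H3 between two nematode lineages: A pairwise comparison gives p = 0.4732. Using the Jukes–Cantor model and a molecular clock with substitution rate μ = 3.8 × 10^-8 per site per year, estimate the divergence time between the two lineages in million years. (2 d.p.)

9.84

d = −(3/4) ln(1 − 4p/3) = −0.75 ln(1 − 0.630933) = −0.75 ln(0.369067)
  = −0.75 × (-0.996777) = 0.747583 substitutions/site.
Under a molecular clock d = 2μt, so t = d/(2μ) = 0.747583 / (2 × 3.8 × 10^-8) = 9.84 million years.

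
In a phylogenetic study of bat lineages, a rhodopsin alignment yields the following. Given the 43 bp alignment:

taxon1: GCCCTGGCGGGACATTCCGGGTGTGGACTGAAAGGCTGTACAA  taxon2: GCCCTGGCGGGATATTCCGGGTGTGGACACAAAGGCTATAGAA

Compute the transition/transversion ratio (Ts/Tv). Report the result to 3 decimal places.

0.667

Transitions are A↔G and C↔T; transversions are all other mismatches.
Transitions: 2. Transversions: 3.
R = 2/3 = 0.666666… ≈ 0.667 (to 3 d.p.).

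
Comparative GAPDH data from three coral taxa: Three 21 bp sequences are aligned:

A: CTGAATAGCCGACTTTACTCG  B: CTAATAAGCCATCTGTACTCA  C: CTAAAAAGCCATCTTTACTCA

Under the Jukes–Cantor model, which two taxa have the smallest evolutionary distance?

B and C

A–B: 7/21 differ, p = 0.333, d = 0.441.
A–C: 5/21 differ, p = 0.238, d = 0.286.
B–C: 2/21 differ, p = 0.095, d = 0.102.
The smallest distance is between B and C.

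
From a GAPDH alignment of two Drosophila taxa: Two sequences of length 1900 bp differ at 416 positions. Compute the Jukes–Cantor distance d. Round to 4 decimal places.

p = 416/1900 ≈ 0.218947.
d = −(3/4) ln(1 − 4p/3) = −0.75 ln(1 − 0.291929) = −0.75 ln(0.708071)
  = −0.75 × (-0.345211) = 0.258908 substitutions/site.

0.2589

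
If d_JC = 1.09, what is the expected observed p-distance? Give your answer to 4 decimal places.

p = (3/4)(1 − e^(−4d/3)) = 0.75 × (1 − e^(-1.453333)) = 0.75 × (1 − 0.233790) = 0.574658.

0.5747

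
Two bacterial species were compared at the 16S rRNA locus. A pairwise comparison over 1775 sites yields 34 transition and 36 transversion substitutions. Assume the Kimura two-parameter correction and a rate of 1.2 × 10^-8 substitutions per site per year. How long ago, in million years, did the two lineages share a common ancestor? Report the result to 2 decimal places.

P = 34/1775 ≈ 0.019155 and Q = 36/1775 ≈ 0.020282.
Under the Kimura two-parameter model, d = −½ ln(1 − 2P − Q) − ¼ ln(1 − 2Q).
1 − 2P − Q = 0.941408, giving −½ ln(0.941408) = 0.030189.
1 − 2Q = 0.959436, giving −¼ ln(0.959436) = 0.010352.
d = 0.030189 + 0.010352 = 0.040541.
Under a molecular clock d = 2μt, so t = d/(2μ) = 0.040541 / (2 × 1.2 × 10^-8) = 1.69 million years.

1.69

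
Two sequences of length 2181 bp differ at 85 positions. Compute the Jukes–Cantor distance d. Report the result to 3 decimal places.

0.040

p = 85/2181 ≈ 0.038973.
d = −(3/4) ln(1 − 4p/3) = −0.75 ln(1 − 0.051964) = −0.75 ln(0.948036)
  = −0.75 × (-0.053363) = 0.040022 substitutions/site.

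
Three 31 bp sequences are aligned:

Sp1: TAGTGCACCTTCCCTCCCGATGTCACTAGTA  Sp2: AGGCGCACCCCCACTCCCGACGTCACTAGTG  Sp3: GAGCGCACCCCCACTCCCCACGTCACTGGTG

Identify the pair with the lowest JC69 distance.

Sp1–Sp2: 8/31 differ, p = 0.258, d = 0.316.
Sp1–Sp3: 9/31 differ, p = 0.290, d = 0.367.
Sp2–Sp3: 4/31 differ, p = 0.129, d = 0.142.
The smallest distance is between Sp2 and Sp3.

Sp2 and Sp3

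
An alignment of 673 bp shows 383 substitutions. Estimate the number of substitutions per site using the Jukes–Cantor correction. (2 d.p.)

p = 383/673 ≈ 0.569094.
d = −(3/4) ln(1 − 4p/3) = −0.75 ln(1 − 0.758792) = −0.75 ln(0.241208)
  = −0.75 × (-1.422096) = 1.066572 substitutions/site.

1.07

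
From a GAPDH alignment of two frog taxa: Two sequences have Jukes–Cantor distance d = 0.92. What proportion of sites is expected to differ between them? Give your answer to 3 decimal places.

0.530

p = (3/4)(1 − e^(−4d/3)) = 0.75 × (1 − e^(-1.226667)) = 0.75 × (1 − 0.293268) = 0.530049.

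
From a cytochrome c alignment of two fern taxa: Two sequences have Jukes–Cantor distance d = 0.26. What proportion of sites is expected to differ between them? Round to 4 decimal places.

0.2197

p = (3/4)(1 − e^(−4d/3)) = 0.75 × (1 − e^(-0.346667)) = 0.75 × (1 − 0.707041) = 0.219719.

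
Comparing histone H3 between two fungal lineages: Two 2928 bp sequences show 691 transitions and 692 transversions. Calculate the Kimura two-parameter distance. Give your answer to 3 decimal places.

0.776

P = 691/2928 ≈ 0.235997 and Q = 692/2928 ≈ 0.236339.
Under the Kimura two-parameter model, d = −½ ln(1 − 2P − Q) − ¼ ln(1 − 2Q).
1 − 2P − Q = 0.291667, giving −½ ln(0.291667) = 0.616071.
1 − 2Q = 0.527322, giving −¼ ln(0.527322) = 0.159986.
d = 0.616071 + 0.159986 = 0.776057.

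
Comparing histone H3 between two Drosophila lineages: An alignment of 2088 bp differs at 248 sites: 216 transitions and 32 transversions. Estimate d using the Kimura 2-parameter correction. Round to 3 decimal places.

0.133

P = 216/2088 ≈ 0.103448 and Q = 32/2088 ≈ 0.015326.
Under the Kimura two-parameter model, d = −½ ln(1 − 2P − Q) − ¼ ln(1 − 2Q).
1 − 2P − Q = 0.777778, giving −½ ln(0.777778) = 0.125657.
1 − 2Q = 0.969348, giving −¼ ln(0.969348) = 0.007783.
d = 0.125657 + 0.007783 = 0.133440.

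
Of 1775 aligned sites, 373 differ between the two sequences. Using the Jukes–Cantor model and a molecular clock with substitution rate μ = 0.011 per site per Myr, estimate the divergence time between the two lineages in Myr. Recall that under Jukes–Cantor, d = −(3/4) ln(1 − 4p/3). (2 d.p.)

p = 373/1775 ≈ 0.210141.
d = −(3/4) ln(1 − 4p/3) = −0.75 ln(1 − 0.280188) = −0.75 ln(0.719812)
  = −0.75 × (-0.328765) = 0.246574 substitutions/site.
Under a molecular clock d = 2μt, so t = d/(2μ) = 0.246574 / (2 × 0.011) = 11.21 Myr.

11.21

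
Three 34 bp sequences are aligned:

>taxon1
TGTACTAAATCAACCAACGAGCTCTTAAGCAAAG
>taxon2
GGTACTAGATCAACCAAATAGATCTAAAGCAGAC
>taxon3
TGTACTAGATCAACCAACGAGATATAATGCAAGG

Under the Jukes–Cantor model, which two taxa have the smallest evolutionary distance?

taxon1–taxon2: 8/34 differ, p = 0.235, d = 0.282.
taxon1–taxon3: 6/34 differ, p = 0.176, d = 0.201.
taxon2–taxon3: 8/34 differ, p = 0.235, d = 0.282.
The smallest distance is between taxon1 and taxon3.

taxon1 and taxon3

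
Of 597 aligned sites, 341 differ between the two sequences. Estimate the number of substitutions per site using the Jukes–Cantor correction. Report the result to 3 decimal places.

1.075

p = 341/597 ≈ 0.571189.
d = −(3/4) ln(1 − 4p/3) = −0.75 ln(1 − 0.761585) = −0.75 ln(0.238415)
  = −0.75 × (-1.433742) = 1.075307 substitutions/site.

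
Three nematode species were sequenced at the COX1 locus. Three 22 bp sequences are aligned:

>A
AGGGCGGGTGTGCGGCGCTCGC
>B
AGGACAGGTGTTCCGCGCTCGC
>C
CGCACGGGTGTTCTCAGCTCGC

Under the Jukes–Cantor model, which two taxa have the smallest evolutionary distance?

A and B

A–B: 4/22 differ, p = 0.182, d = 0.208.
A–C: 7/22 differ, p = 0.318, d = 0.414.
B–C: 6/22 differ, p = 0.273, d = 0.339.
The smallest distance is between A and B.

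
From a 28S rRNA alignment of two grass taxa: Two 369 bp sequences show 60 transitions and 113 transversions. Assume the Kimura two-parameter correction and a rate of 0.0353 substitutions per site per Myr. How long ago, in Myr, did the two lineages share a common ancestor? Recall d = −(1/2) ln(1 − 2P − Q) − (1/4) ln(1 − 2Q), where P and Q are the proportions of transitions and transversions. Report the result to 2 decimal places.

P = 60/369 ≈ 0.162602 and Q = 113/369 ≈ 0.306233.
Under the Kimura two-parameter model, d = −½ ln(1 − 2P − Q) − ¼ ln(1 − 2Q).
1 − 2P − Q = 0.368563, giving −½ ln(0.368563) = 0.499072.
1 − 2Q = 0.387534, giving −¼ ln(0.387534) = 0.236988.
d = 0.499072 + 0.236988 = 0.736060.
Under a molecular clock d = 2μt, so t = d/(2μ) = 0.736060 / (2 × 0.0353) = 10.43 Myr.

10.43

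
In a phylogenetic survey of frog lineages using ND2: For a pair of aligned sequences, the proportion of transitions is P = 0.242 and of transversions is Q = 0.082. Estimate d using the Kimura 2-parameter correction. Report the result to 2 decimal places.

Under the Kimura two-parameter model, d = −½ ln(1 − 2P − Q) − ¼ ln(1 − 2Q).
1 − 2P − Q = 0.434, giving −½ ln(0.434) = 0.417355.
1 − 2Q = 0.836, giving −¼ ln(0.836) = 0.044782.
d = 0.417355 + 0.044782 = 0.462137.

0.46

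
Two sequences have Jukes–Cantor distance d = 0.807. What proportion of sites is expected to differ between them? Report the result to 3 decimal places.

0.494

p = (3/4)(1 − e^(−4d/3)) = 0.75 × (1 − e^(-1.076)) = 0.75 × (1 − 0.340957) = 0.494282.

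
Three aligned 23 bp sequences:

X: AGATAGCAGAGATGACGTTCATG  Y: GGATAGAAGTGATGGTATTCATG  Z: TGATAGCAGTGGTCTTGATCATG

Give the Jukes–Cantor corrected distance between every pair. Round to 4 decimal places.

X–Y: 6/23 sites differ → p ≈ 0.26087, d = −0.75 ln(1 − 0.347827) = 0.320584 ≈ 0.3206.
X–Z: 7/23 sites differ → p ≈ 0.304348, d = −0.75 ln(1 − 0.405797) = 0.390401 ≈ 0.3904.
Y–Z: 7/23 sites differ → p ≈ 0.304348, d = −0.75 ln(1 − 0.405797) = 0.390401 ≈ 0.3904.

d(X,Y) = 0.3206, d(X,Z) = 0.3904, d(Y,Z) = 0.3904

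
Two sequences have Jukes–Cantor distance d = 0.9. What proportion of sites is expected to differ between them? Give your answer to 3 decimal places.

0.524

p = (3/4)(1 − e^(−4d/3)) = 0.75 × (1 − e^(-1.2)) = 0.75 × (1 − 0.301194) = 0.524105.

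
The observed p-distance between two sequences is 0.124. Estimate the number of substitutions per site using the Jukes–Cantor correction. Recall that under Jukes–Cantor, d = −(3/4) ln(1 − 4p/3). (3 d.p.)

0.136

d = −(3/4) ln(1 − 4p/3) = −0.75 ln(1 − 0.165333) = −0.75 ln(0.834667)
  = −0.75 × (-0.180722) = 0.135542 substitutions/site.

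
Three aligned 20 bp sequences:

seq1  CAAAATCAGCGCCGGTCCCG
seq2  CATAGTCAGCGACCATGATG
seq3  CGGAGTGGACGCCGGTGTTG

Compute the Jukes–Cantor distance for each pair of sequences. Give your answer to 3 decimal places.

seq1–seq2: 8/20 sites differ → p = 0.4, d = −0.75 ln(1 − 0.533333) = 0.571605 ≈ 0.572.
seq1–seq3: 9/20 sites differ → p = 0.45, d = −0.75 ln(1 − 0.6) = 0.687218 ≈ 0.687.
seq2–seq3: 9/20 sites differ → p = 0.45, d = −0.75 ln(1 − 0.6) = 0.687218 ≈ 0.687.

d(seq1,seq2) = 0.572, d(seq1,seq3) = 0.687, d(seq2,seq3) = 0.687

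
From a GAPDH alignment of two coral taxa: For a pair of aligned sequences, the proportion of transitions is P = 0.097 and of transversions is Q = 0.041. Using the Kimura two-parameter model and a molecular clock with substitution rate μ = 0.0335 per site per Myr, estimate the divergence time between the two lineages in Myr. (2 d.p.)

Under the Kimura two-parameter model, d = −½ ln(1 − 2P − Q) − ¼ ln(1 − 2Q).
1 − 2P − Q = 0.765, giving −½ ln(0.765) = 0.133940.
1 − 2Q = 0.918, giving −¼ ln(0.918) = 0.021389.
d = 0.133940 + 0.021389 = 0.155329.
Under a molecular clock d = 2μt, so t = d/(2μ) = 0.155329 / (2 × 0.0335) = 2.32 Myr.

2.32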